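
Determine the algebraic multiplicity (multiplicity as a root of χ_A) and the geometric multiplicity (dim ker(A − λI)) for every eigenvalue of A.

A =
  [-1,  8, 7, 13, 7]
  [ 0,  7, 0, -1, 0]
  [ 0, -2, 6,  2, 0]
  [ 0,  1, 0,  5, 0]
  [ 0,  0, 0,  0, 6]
λ = -1: alg = 1, geom = 1; λ = 6: alg = 4, geom = 3

Step 1 — factor the characteristic polynomial to read off the algebraic multiplicities:
  χ_A(x) = (x - 6)^4*(x + 1)

Step 2 — compute geometric multiplicities via the rank-nullity identity g(λ) = n − rank(A − λI):
  rank(A − (-1)·I) = 4, so dim ker(A − (-1)·I) = n − 4 = 1
  rank(A − (6)·I) = 2, so dim ker(A − (6)·I) = n − 2 = 3

Summary:
  λ = -1: algebraic multiplicity = 1, geometric multiplicity = 1
  λ = 6: algebraic multiplicity = 4, geometric multiplicity = 3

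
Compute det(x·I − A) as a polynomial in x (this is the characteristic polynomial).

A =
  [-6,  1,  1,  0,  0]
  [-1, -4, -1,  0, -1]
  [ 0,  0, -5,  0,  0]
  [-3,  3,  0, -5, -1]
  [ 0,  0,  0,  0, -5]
x^5 + 25*x^4 + 250*x^3 + 1250*x^2 + 3125*x + 3125

Expanding det(x·I − A) (e.g. by cofactor expansion or by noting that A is similar to its Jordan form J, which has the same characteristic polynomial as A) gives
  χ_A(x) = x^5 + 25*x^4 + 250*x^3 + 1250*x^2 + 3125*x + 3125
which factors as (x + 5)^5. The eigenvalues (with algebraic multiplicities) are λ = -5 with multiplicity 5.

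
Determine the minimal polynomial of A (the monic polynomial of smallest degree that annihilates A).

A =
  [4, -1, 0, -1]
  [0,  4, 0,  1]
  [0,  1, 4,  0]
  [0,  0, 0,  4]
x^3 - 12*x^2 + 48*x - 64

The characteristic polynomial is χ_A(x) = (x - 4)^4, so the eigenvalues are known. The minimal polynomial is
  m_A(x) = Π_λ (x − λ)^{k_λ}
where k_λ is the size of the *largest* Jordan block for λ (equivalently, the smallest k with (A − λI)^k v = 0 for every generalised eigenvector v of λ).

  λ = 4: largest Jordan block has size 3, contributing (x − 4)^3

So m_A(x) = (x - 4)^3 = x^3 - 12*x^2 + 48*x - 64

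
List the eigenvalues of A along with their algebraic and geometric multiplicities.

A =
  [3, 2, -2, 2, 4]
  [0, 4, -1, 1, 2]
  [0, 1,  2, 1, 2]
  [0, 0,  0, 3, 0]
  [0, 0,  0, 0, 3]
λ = 3: alg = 5, geom = 4

Step 1 — factor the characteristic polynomial to read off the algebraic multiplicities:
  χ_A(x) = (x - 3)^5

Step 2 — compute geometric multiplicities via the rank-nullity identity g(λ) = n − rank(A − λI):
  rank(A − (3)·I) = 1, so dim ker(A − (3)·I) = n − 1 = 4

Summary:
  λ = 3: algebraic multiplicity = 5, geometric multiplicity = 4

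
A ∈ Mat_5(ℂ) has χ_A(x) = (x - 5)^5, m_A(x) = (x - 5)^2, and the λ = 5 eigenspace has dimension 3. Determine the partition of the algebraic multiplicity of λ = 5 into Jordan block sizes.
Block sizes for λ = 5: [2, 2, 1]

Step 1 — from the characteristic polynomial, algebraic multiplicity of λ = 5 is 5. From dim ker(A − (5)·I) = 3, there are exactly 3 Jordan blocks for λ = 5.
Step 2 — from the minimal polynomial, the factor (x − 5)^2 tells us the largest block for λ = 5 has size 2.
Step 3 — with total size 5, 3 blocks, and largest block 2, the block sizes (in nonincreasing order) are [2, 2, 1].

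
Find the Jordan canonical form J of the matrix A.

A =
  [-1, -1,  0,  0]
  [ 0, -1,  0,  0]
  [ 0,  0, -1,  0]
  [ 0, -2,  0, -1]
J_2(-1) ⊕ J_1(-1) ⊕ J_1(-1)

The characteristic polynomial is
  det(x·I − A) = x^4 + 4*x^3 + 6*x^2 + 4*x + 1 = (x + 1)^4

Eigenvalues and multiplicities (the geometric multiplicity of λ is n − rank(A − λI), which equals the number of Jordan blocks for λ):
  λ = -1: algebraic multiplicity = 4, geometric multiplicity = 3

Determining the block sizes for each eigenvalue:
  λ = -1: 3 blocks summing to 4 forces exactly one block of size 2 and the rest size 1 → block sizes [2, 1, 1]

Assembling the blocks gives a Jordan form
J =
  [-1,  1,  0,  0]
  [ 0, -1,  0,  0]
  [ 0,  0, -1,  0]
  [ 0,  0,  0, -1]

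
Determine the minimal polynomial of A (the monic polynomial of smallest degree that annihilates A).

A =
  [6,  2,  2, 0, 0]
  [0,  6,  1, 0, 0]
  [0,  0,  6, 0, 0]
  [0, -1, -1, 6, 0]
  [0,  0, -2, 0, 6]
x^3 - 18*x^2 + 108*x - 216

The characteristic polynomial is χ_A(x) = (x - 6)^5, so the eigenvalues are known. The minimal polynomial is
  m_A(x) = Π_λ (x − λ)^{k_λ}
where k_λ is the size of the *largest* Jordan block for λ (equivalently, the smallest k with (A − λI)^k v = 0 for every generalised eigenvector v of λ).

  λ = 6: largest Jordan block has size 3, contributing (x − 6)^3

So m_A(x) = (x - 6)^3 = x^3 - 18*x^2 + 108*x - 216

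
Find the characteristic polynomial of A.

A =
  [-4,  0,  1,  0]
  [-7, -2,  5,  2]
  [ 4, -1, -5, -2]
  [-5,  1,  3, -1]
x^4 + 12*x^3 + 54*x^2 + 108*x + 81

Expanding det(x·I − A) (e.g. by cofactor expansion or by noting that A is similar to its Jordan form J, which has the same characteristic polynomial as A) gives
  χ_A(x) = x^4 + 12*x^3 + 54*x^2 + 108*x + 81
which factors as (x + 3)^4. The eigenvalues (with algebraic multiplicities) are λ = -3 with multiplicity 4.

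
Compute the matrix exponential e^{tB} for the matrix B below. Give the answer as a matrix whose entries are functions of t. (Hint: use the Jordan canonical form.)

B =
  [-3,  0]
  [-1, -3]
e^{tB} =
  [exp(-3*t), 0]
  [-t*exp(-3*t), exp(-3*t)]

Strategy: write B = P · J · P⁻¹ where J is a Jordan canonical form, so e^{tB} = P · e^{tJ} · P⁻¹, and e^{tJ} can be computed block-by-block.

B has Jordan form
J =
  [-3,  1]
  [ 0, -3]
(up to reordering of blocks).

Per-block formulas:
  For a 2×2 Jordan block J_2(-3): exp(t · J_2(-3)) = e^(-3t)·(I + t·N), where N is the 2×2 nilpotent shift.

After assembling e^{tJ} and conjugating by P, we get:

e^{tB} =
  [exp(-3*t), 0]
  [-t*exp(-3*t), exp(-3*t)]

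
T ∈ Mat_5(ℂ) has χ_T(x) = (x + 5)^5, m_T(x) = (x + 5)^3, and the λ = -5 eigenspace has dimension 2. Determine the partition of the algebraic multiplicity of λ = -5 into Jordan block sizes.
Block sizes for λ = -5: [3, 2]

Step 1 — from the characteristic polynomial, algebraic multiplicity of λ = -5 is 5. From dim ker(T − (-5)·I) = 2, there are exactly 2 Jordan blocks for λ = -5.
Step 2 — from the minimal polynomial, the factor (x + 5)^3 tells us the largest block for λ = -5 has size 3.
Step 3 — with total size 5, 2 blocks, and largest block 3, the block sizes (in nonincreasing order) are [3, 2].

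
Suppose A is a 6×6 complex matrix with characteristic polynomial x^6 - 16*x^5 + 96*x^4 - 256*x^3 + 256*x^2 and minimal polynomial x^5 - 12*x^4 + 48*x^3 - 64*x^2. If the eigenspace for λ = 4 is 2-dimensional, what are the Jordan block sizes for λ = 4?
Block sizes for λ = 4: [3, 1]

Step 1 — from the characteristic polynomial, algebraic multiplicity of λ = 4 is 4. From dim ker(A − (4)·I) = 2, there are exactly 2 Jordan blocks for λ = 4.
Step 2 — from the minimal polynomial, the factor (x − 4)^3 tells us the largest block for λ = 4 has size 3.
Step 3 — with total size 4, 2 blocks, and largest block 3, the block sizes (in nonincreasing order) are [3, 1].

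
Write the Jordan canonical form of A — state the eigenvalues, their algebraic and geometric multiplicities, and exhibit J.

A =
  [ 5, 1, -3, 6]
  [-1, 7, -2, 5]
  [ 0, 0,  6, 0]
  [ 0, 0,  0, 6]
J_3(6) ⊕ J_1(6)

The characteristic polynomial is
  det(x·I − A) = x^4 - 24*x^3 + 216*x^2 - 864*x + 1296 = (x - 6)^4

Eigenvalues and multiplicities (the geometric multiplicity of λ is n − rank(A − λI), which equals the number of Jordan blocks for λ):
  λ = 6: algebraic multiplicity = 4, geometric multiplicity = 2

Determining the block sizes for each eigenvalue:
  λ = 6: with am = 4 and gm = 2, the partition is not yet determined (e.g. several partitions of 4 into 2 parts exist). Let N = A − (6)·I. Computing rank(N^1) = 2, rank(N^2) = 1, rank(N^3) = 0; the number of blocks of size ≥ j is rank(N^{j−1}) − rank(N^j), giving [2, 1, 1]. So we have 1 block(s) of size 3, 1 block(s) of size 1 → block sizes [3, 1]

Assembling the blocks gives a Jordan form
J =
  [6, 1, 0, 0]
  [0, 6, 1, 0]
  [0, 0, 6, 0]
  [0, 0, 0, 6]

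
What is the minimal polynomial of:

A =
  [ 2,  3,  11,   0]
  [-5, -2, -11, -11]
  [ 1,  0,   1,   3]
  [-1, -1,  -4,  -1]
x^2

The characteristic polynomial is χ_A(x) = x^4, so the eigenvalues are known. The minimal polynomial is
  m_A(x) = Π_λ (x − λ)^{k_λ}
where k_λ is the size of the *largest* Jordan block for λ (equivalently, the smallest k with (A − λI)^k v = 0 for every generalised eigenvector v of λ).

  λ = 0: largest Jordan block has size 2, contributing (x − 0)^2

So m_A(x) = x^2 = x^2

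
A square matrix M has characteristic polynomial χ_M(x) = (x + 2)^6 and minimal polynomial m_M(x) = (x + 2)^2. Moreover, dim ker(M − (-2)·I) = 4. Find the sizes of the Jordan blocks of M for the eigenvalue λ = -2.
Block sizes for λ = -2: [2, 2, 1, 1]

Step 1 — from the characteristic polynomial, algebraic multiplicity of λ = -2 is 6. From dim ker(M − (-2)·I) = 4, there are exactly 4 Jordan blocks for λ = -2.
Step 2 — from the minimal polynomial, the factor (x + 2)^2 tells us the largest block for λ = -2 has size 2.
Step 3 — with total size 6, 4 blocks, and largest block 2, the block sizes (in nonincreasing order) are [2, 2, 1, 1].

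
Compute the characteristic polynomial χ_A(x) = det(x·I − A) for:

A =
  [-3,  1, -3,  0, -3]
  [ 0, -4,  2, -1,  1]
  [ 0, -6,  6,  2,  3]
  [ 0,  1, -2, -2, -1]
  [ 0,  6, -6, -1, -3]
x^5 + 6*x^4 + 9*x^3

Expanding det(x·I − A) (e.g. by cofactor expansion or by noting that A is similar to its Jordan form J, which has the same characteristic polynomial as A) gives
  χ_A(x) = x^5 + 6*x^4 + 9*x^3
which factors as x^3*(x + 3)^2. The eigenvalues (with algebraic multiplicities) are λ = -3 with multiplicity 2, λ = 0 with multiplicity 3.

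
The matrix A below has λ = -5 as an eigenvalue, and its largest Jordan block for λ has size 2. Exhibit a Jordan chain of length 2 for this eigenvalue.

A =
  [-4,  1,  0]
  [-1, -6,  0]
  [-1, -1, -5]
A Jordan chain for λ = -5 of length 2:
v_1 = (1, -1, -1)ᵀ
v_2 = (1, 0, 0)ᵀ

Let N = A − (-5)·I. We want v_2 with N^2 v_2 = 0 but N^1 v_2 ≠ 0; then v_{j-1} := N · v_j for j = 2, …, 2.

Pick v_2 = (1, 0, 0)ᵀ.
Then v_1 = N · v_2 = (1, -1, -1)ᵀ.

Sanity check: (A − (-5)·I) v_1 = (0, 0, 0)ᵀ = 0. ✓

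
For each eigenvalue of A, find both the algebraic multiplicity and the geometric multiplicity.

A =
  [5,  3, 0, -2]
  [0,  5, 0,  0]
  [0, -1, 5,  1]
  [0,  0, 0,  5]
λ = 5: alg = 4, geom = 2

Step 1 — factor the characteristic polynomial to read off the algebraic multiplicities:
  χ_A(x) = (x - 5)^4

Step 2 — compute geometric multiplicities via the rank-nullity identity g(λ) = n − rank(A − λI):
  rank(A − (5)·I) = 2, so dim ker(A − (5)·I) = n − 2 = 2

Summary:
  λ = 5: algebraic multiplicity = 4, geometric multiplicity = 2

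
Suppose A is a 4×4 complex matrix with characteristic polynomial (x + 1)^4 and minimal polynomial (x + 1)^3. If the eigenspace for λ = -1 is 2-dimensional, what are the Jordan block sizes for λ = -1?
Block sizes for λ = -1: [3, 1]

Step 1 — from the characteristic polynomial, algebraic multiplicity of λ = -1 is 4. From dim ker(A − (-1)·I) = 2, there are exactly 2 Jordan blocks for λ = -1.
Step 2 — from the minimal polynomial, the factor (x + 1)^3 tells us the largest block for λ = -1 has size 3.
Step 3 — with total size 4, 2 blocks, and largest block 3, the block sizes (in nonincreasing order) are [3, 1].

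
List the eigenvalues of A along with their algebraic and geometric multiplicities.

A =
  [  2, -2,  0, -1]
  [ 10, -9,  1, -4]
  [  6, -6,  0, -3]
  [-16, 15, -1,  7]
λ = 0: alg = 4, geom = 2

Step 1 — factor the characteristic polynomial to read off the algebraic multiplicities:
  χ_A(x) = x^4

Step 2 — compute geometric multiplicities via the rank-nullity identity g(λ) = n − rank(A − λI):
  rank(A − (0)·I) = 2, so dim ker(A − (0)·I) = n − 2 = 2

Summary:
  λ = 0: algebraic multiplicity = 4, geometric multiplicity = 2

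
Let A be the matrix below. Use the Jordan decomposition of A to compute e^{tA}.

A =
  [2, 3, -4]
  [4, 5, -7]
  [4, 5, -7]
e^{tA} =
  [2*t + 1, t^2/2 + 3*t, -t^2/2 - 4*t]
  [4*t, t^2 + 5*t + 1, -t^2 - 7*t]
  [4*t, t^2 + 5*t, -t^2 - 7*t + 1]

Strategy: write A = P · J · P⁻¹ where J is a Jordan canonical form, so e^{tA} = P · e^{tJ} · P⁻¹, and e^{tJ} can be computed block-by-block.

A has Jordan form
J =
  [0, 1, 0]
  [0, 0, 1]
  [0, 0, 0]
(up to reordering of blocks).

Per-block formulas:
  For a 3×3 Jordan block J_3(0): exp(t · J_3(0)) = e^(0t)·(I + t·N + (t^2/2)·N^2), where N is the 3×3 nilpotent shift.

After assembling e^{tJ} and conjugating by P, we get:

e^{tA} =
  [2*t + 1, t^2/2 + 3*t, -t^2/2 - 4*t]
  [4*t, t^2 + 5*t + 1, -t^2 - 7*t]
  [4*t, t^2 + 5*t, -t^2 - 7*t + 1]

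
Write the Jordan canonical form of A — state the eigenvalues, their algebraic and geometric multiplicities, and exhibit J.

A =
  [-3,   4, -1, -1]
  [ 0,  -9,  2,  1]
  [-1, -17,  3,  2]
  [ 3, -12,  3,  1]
J_3(-2) ⊕ J_1(-2)

The characteristic polynomial is
  det(x·I − A) = x^4 + 8*x^3 + 24*x^2 + 32*x + 16 = (x + 2)^4

Eigenvalues and multiplicities (the geometric multiplicity of λ is n − rank(A − λI), which equals the number of Jordan blocks for λ):
  λ = -2: algebraic multiplicity = 4, geometric multiplicity = 2

Determining the block sizes for each eigenvalue:
  λ = -2: with am = 4 and gm = 2, the partition is not yet determined (e.g. several partitions of 4 into 2 parts exist). Let N = A − (-2)·I. Computing rank(N^1) = 2, rank(N^2) = 1, rank(N^3) = 0; the number of blocks of size ≥ j is rank(N^{j−1}) − rank(N^j), giving [2, 1, 1]. So we have 1 block(s) of size 3, 1 block(s) of size 1 → block sizes [3, 1]

Assembling the blocks gives a Jordan form
J =
  [-2,  1,  0,  0]
  [ 0, -2,  1,  0]
  [ 0,  0, -2,  0]
  [ 0,  0,  0, -2]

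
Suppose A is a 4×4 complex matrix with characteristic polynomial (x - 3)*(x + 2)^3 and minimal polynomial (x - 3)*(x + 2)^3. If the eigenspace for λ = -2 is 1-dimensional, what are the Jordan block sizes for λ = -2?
Block sizes for λ = -2: [3]

Step 1 — from the characteristic polynomial, algebraic multiplicity of λ = -2 is 3. From dim ker(A − (-2)·I) = 1, there are exactly 1 Jordan blocks for λ = -2.
Step 2 — from the minimal polynomial, the factor (x + 2)^3 tells us the largest block for λ = -2 has size 3.
Step 3 — with total size 3, 1 blocks, and largest block 3, the block sizes (in nonincreasing order) are [3].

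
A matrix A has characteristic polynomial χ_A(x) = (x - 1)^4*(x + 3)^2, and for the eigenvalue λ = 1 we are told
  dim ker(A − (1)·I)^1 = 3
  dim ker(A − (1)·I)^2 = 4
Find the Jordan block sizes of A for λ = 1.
Block sizes for λ = 1: [2, 1, 1]

From the dimensions of kernels of powers, the number of Jordan blocks of size at least j is d_j − d_{j−1} where d_j = dim ker(N^j) (with d_0 = 0). Computing the differences gives [3, 1].
The number of blocks of size exactly k is (#blocks of size ≥ k) − (#blocks of size ≥ k + 1), so the partition is: 2 block(s) of size 1, 1 block(s) of size 2.
In nonincreasing order the block sizes are [2, 1, 1].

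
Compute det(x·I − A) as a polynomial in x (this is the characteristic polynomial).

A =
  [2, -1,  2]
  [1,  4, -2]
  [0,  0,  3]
x^3 - 9*x^2 + 27*x - 27

Expanding det(x·I − A) (e.g. by cofactor expansion or by noting that A is similar to its Jordan form J, which has the same characteristic polynomial as A) gives
  χ_A(x) = x^3 - 9*x^2 + 27*x - 27
which factors as (x - 3)^3. The eigenvalues (with algebraic multiplicities) are λ = 3 with multiplicity 3.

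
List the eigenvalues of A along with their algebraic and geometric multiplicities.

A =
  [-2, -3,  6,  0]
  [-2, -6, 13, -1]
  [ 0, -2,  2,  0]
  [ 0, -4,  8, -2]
λ = -2: alg = 4, geom = 2

Step 1 — factor the characteristic polynomial to read off the algebraic multiplicities:
  χ_A(x) = (x + 2)^4

Step 2 — compute geometric multiplicities via the rank-nullity identity g(λ) = n − rank(A − λI):
  rank(A − (-2)·I) = 2, so dim ker(A − (-2)·I) = n − 2 = 2

Summary:
  λ = -2: algebraic multiplicity = 4, geometric multiplicity = 2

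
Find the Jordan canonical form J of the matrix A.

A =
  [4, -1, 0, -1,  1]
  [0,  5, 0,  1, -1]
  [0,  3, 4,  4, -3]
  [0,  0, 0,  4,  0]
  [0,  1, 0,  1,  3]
J_2(4) ⊕ J_2(4) ⊕ J_1(4)

The characteristic polynomial is
  det(x·I − A) = x^5 - 20*x^4 + 160*x^3 - 640*x^2 + 1280*x - 1024 = (x - 4)^5

Eigenvalues and multiplicities (the geometric multiplicity of λ is n − rank(A − λI), which equals the number of Jordan blocks for λ):
  λ = 4: algebraic multiplicity = 5, geometric multiplicity = 3

Determining the block sizes for each eigenvalue:
  λ = 4: with am = 5 and gm = 3, the partition is not yet determined (e.g. several partitions of 5 into 3 parts exist). Let N = A − (4)·I. Computing rank(N^1) = 2, rank(N^2) = 0; the number of blocks of size ≥ j is rank(N^{j−1}) − rank(N^j), giving [3, 2]. So we have 2 block(s) of size 2, 1 block(s) of size 1 → block sizes [2, 2, 1]

Assembling the blocks gives a Jordan form
J =
  [4, 1, 0, 0, 0]
  [0, 4, 0, 0, 0]
  [0, 0, 4, 1, 0]
  [0, 0, 0, 4, 0]
  [0, 0, 0, 0, 4]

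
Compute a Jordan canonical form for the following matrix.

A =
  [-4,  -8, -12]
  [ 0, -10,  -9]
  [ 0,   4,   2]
J_2(-4) ⊕ J_1(-4)

The characteristic polynomial is
  det(x·I − A) = x^3 + 12*x^2 + 48*x + 64 = (x + 4)^3

Eigenvalues and multiplicities (the geometric multiplicity of λ is n − rank(A − λI), which equals the number of Jordan blocks for λ):
  λ = -4: algebraic multiplicity = 3, geometric multiplicity = 2

Determining the block sizes for each eigenvalue:
  λ = -4: 2 blocks summing to 3 forces exactly one block of size 2 and the rest size 1 → block sizes [2, 1]

Assembling the blocks gives a Jordan form
J =
  [-4,  1,  0]
  [ 0, -4,  0]
  [ 0,  0, -4]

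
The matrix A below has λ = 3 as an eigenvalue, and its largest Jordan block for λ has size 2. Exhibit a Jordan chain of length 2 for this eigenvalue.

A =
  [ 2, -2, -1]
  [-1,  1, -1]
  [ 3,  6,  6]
A Jordan chain for λ = 3 of length 2:
v_1 = (-1, -1, 3)ᵀ
v_2 = (1, 0, 0)ᵀ

Let N = A − (3)·I. We want v_2 with N^2 v_2 = 0 but N^1 v_2 ≠ 0; then v_{j-1} := N · v_j for j = 2, …, 2.

Pick v_2 = (1, 0, 0)ᵀ.
Then v_1 = N · v_2 = (-1, -1, 3)ᵀ.

Sanity check: (A − (3)·I) v_1 = (0, 0, 0)ᵀ = 0. ✓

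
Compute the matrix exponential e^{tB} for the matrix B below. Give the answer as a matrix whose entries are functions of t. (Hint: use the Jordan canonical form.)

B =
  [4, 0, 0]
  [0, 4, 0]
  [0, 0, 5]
e^{tB} =
  [exp(4*t), 0, 0]
  [0, exp(4*t), 0]
  [0, 0, exp(5*t)]

Strategy: write B = P · J · P⁻¹ where J is a Jordan canonical form, so e^{tB} = P · e^{tJ} · P⁻¹, and e^{tJ} can be computed block-by-block.

B has Jordan form
J =
  [4, 0, 0]
  [0, 4, 0]
  [0, 0, 5]
(up to reordering of blocks).

Per-block formulas:
  For a 1×1 block at λ = 4: exp(t · [4]) = [e^(4t)].
  For a 1×1 block at λ = 5: exp(t · [5]) = [e^(5t)].

After assembling e^{tJ} and conjugating by P, we get:

e^{tB} =
  [exp(4*t), 0, 0]
  [0, exp(4*t), 0]
  [0, 0, exp(5*t)]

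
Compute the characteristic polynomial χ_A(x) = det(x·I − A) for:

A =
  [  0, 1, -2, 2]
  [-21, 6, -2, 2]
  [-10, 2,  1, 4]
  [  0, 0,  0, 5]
x^4 - 12*x^3 + 46*x^2 - 60*x + 25

Expanding det(x·I − A) (e.g. by cofactor expansion or by noting that A is similar to its Jordan form J, which has the same characteristic polynomial as A) gives
  χ_A(x) = x^4 - 12*x^3 + 46*x^2 - 60*x + 25
which factors as (x - 5)^2*(x - 1)^2. The eigenvalues (with algebraic multiplicities) are λ = 1 with multiplicity 2, λ = 5 with multiplicity 2.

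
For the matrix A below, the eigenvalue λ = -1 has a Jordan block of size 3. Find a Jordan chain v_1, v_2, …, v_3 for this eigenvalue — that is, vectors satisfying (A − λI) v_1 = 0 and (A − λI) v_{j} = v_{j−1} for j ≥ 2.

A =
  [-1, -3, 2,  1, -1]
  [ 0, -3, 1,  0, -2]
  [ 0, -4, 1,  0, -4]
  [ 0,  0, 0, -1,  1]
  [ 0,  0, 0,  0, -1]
A Jordan chain for λ = -1 of length 3:
v_1 = (-2, 0, 0, 0, 0)ᵀ
v_2 = (-3, -2, -4, 0, 0)ᵀ
v_3 = (0, 1, 0, 0, 0)ᵀ

Let N = A − (-1)·I. We want v_3 with N^3 v_3 = 0 but N^2 v_3 ≠ 0; then v_{j-1} := N · v_j for j = 3, …, 2.

Pick v_3 = (0, 1, 0, 0, 0)ᵀ.
Then v_2 = N · v_3 = (-3, -2, -4, 0, 0)ᵀ.
Then v_1 = N · v_2 = (-2, 0, 0, 0, 0)ᵀ.

Sanity check: (A − (-1)·I) v_1 = (0, 0, 0, 0, 0)ᵀ = 0. ✓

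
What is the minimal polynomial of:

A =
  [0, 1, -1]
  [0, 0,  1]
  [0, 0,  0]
x^3

The characteristic polynomial is χ_A(x) = x^3, so the eigenvalues are known. The minimal polynomial is
  m_A(x) = Π_λ (x − λ)^{k_λ}
where k_λ is the size of the *largest* Jordan block for λ (equivalently, the smallest k with (A − λI)^k v = 0 for every generalised eigenvector v of λ).

  λ = 0: largest Jordan block has size 3, contributing (x − 0)^3

So m_A(x) = x^3 = x^3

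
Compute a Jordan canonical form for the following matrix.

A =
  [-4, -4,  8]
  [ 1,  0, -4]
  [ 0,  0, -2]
J_2(-2) ⊕ J_1(-2)

The characteristic polynomial is
  det(x·I − A) = x^3 + 6*x^2 + 12*x + 8 = (x + 2)^3

Eigenvalues and multiplicities (the geometric multiplicity of λ is n − rank(A − λI), which equals the number of Jordan blocks for λ):
  λ = -2: algebraic multiplicity = 3, geometric multiplicity = 2

Determining the block sizes for each eigenvalue:
  λ = -2: 2 blocks summing to 3 forces exactly one block of size 2 and the rest size 1 → block sizes [2, 1]

Assembling the blocks gives a Jordan form
J =
  [-2,  1,  0]
  [ 0, -2,  0]
  [ 0,  0, -2]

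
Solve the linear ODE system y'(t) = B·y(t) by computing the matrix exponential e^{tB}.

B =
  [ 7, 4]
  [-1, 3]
e^{tB} =
  [2*t*exp(5*t) + exp(5*t), 4*t*exp(5*t)]
  [-t*exp(5*t), -2*t*exp(5*t) + exp(5*t)]

Strategy: write B = P · J · P⁻¹ where J is a Jordan canonical form, so e^{tB} = P · e^{tJ} · P⁻¹, and e^{tJ} can be computed block-by-block.

B has Jordan form
J =
  [5, 1]
  [0, 5]
(up to reordering of blocks).

Per-block formulas:
  For a 2×2 Jordan block J_2(5): exp(t · J_2(5)) = e^(5t)·(I + t·N), where N is the 2×2 nilpotent shift.

After assembling e^{tJ} and conjugating by P, we get:

e^{tB} =
  [2*t*exp(5*t) + exp(5*t), 4*t*exp(5*t)]
  [-t*exp(5*t), -2*t*exp(5*t) + exp(5*t)]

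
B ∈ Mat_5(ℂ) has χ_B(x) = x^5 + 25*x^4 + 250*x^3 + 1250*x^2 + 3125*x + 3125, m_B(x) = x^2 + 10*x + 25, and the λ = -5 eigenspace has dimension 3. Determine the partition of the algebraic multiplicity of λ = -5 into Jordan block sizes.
Block sizes for λ = -5: [2, 2, 1]

Step 1 — from the characteristic polynomial, algebraic multiplicity of λ = -5 is 5. From dim ker(B − (-5)·I) = 3, there are exactly 3 Jordan blocks for λ = -5.
Step 2 — from the minimal polynomial, the factor (x + 5)^2 tells us the largest block for λ = -5 has size 2.
Step 3 — with total size 5, 3 blocks, and largest block 2, the block sizes (in nonincreasing order) are [2, 2, 1].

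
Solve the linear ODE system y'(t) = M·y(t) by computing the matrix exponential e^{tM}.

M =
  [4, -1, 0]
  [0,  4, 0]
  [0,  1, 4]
e^{tM} =
  [exp(4*t), -t*exp(4*t), 0]
  [0, exp(4*t), 0]
  [0, t*exp(4*t), exp(4*t)]

Strategy: write M = P · J · P⁻¹ where J is a Jordan canonical form, so e^{tM} = P · e^{tJ} · P⁻¹, and e^{tJ} can be computed block-by-block.

M has Jordan form
J =
  [4, 1, 0]
  [0, 4, 0]
  [0, 0, 4]
(up to reordering of blocks).

Per-block formulas:
  For a 1×1 block at λ = 4: exp(t · [4]) = [e^(4t)].
  For a 2×2 Jordan block J_2(4): exp(t · J_2(4)) = e^(4t)·(I + t·N), where N is the 2×2 nilpotent shift.

After assembling e^{tJ} and conjugating by P, we get:

e^{tM} =
  [exp(4*t), -t*exp(4*t), 0]
  [0, exp(4*t), 0]
  [0, t*exp(4*t), exp(4*t)]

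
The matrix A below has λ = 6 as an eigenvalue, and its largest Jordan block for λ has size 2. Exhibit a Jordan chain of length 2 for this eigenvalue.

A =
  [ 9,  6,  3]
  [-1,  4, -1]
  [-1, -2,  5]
A Jordan chain for λ = 6 of length 2:
v_1 = (3, -1, -1)ᵀ
v_2 = (1, 0, 0)ᵀ

Let N = A − (6)·I. We want v_2 with N^2 v_2 = 0 but N^1 v_2 ≠ 0; then v_{j-1} := N · v_j for j = 2, …, 2.

Pick v_2 = (1, 0, 0)ᵀ.
Then v_1 = N · v_2 = (3, -1, -1)ᵀ.

Sanity check: (A − (6)·I) v_1 = (0, 0, 0)ᵀ = 0. ✓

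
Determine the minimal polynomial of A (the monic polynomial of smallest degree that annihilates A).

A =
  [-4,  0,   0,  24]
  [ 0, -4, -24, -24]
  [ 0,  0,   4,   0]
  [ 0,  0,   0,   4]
x^2 - 16

The characteristic polynomial is χ_A(x) = (x - 4)^2*(x + 4)^2, so the eigenvalues are known. The minimal polynomial is
  m_A(x) = Π_λ (x − λ)^{k_λ}
where k_λ is the size of the *largest* Jordan block for λ (equivalently, the smallest k with (A − λI)^k v = 0 for every generalised eigenvector v of λ).

  λ = -4: largest Jordan block has size 1, contributing (x + 4)
  λ = 4: largest Jordan block has size 1, contributing (x − 4)

So m_A(x) = (x - 4)*(x + 4) = x^2 - 16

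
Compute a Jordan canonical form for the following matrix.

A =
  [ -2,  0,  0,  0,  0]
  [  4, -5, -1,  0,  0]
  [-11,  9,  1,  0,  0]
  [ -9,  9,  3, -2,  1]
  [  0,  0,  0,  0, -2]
J_3(-2) ⊕ J_2(-2)

The characteristic polynomial is
  det(x·I − A) = x^5 + 10*x^4 + 40*x^3 + 80*x^2 + 80*x + 32 = (x + 2)^5

Eigenvalues and multiplicities (the geometric multiplicity of λ is n − rank(A − λI), which equals the number of Jordan blocks for λ):
  λ = -2: algebraic multiplicity = 5, geometric multiplicity = 2

Determining the block sizes for each eigenvalue:
  λ = -2: with am = 5 and gm = 2, the partition is not yet determined (e.g. several partitions of 5 into 2 parts exist). Let N = A − (-2)·I. Computing rank(N^1) = 3, rank(N^2) = 1, rank(N^3) = 0; the number of blocks of size ≥ j is rank(N^{j−1}) − rank(N^j), giving [2, 2, 1]. So we have 1 block(s) of size 3, 1 block(s) of size 2 → block sizes [3, 2]

Assembling the blocks gives a Jordan form
J =
  [-2,  1,  0,  0,  0]
  [ 0, -2,  1,  0,  0]
  [ 0,  0, -2,  0,  0]
  [ 0,  0,  0, -2,  1]
  [ 0,  0,  0,  0, -2]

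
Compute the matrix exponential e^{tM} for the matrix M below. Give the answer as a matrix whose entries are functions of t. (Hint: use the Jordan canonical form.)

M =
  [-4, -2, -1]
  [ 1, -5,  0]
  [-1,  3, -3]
e^{tM} =
  [-t^2*exp(-4*t)/2 + exp(-4*t), -t^2*exp(-4*t)/2 - 2*t*exp(-4*t), -t^2*exp(-4*t)/2 - t*exp(-4*t)]
  [-t^2*exp(-4*t)/2 + t*exp(-4*t), -t^2*exp(-4*t)/2 - t*exp(-4*t) + exp(-4*t), -t^2*exp(-4*t)/2]
  [t^2*exp(-4*t) - t*exp(-4*t), t^2*exp(-4*t) + 3*t*exp(-4*t), t^2*exp(-4*t) + t*exp(-4*t) + exp(-4*t)]

Strategy: write M = P · J · P⁻¹ where J is a Jordan canonical form, so e^{tM} = P · e^{tJ} · P⁻¹, and e^{tJ} can be computed block-by-block.

M has Jordan form
J =
  [-4,  1,  0]
  [ 0, -4,  1]
  [ 0,  0, -4]
(up to reordering of blocks).

Per-block formulas:
  For a 3×3 Jordan block J_3(-4): exp(t · J_3(-4)) = e^(-4t)·(I + t·N + (t^2/2)·N^2), where N is the 3×3 nilpotent shift.

After assembling e^{tJ} and conjugating by P, we get:

e^{tM} =
  [-t^2*exp(-4*t)/2 + exp(-4*t), -t^2*exp(-4*t)/2 - 2*t*exp(-4*t), -t^2*exp(-4*t)/2 - t*exp(-4*t)]
  [-t^2*exp(-4*t)/2 + t*exp(-4*t), -t^2*exp(-4*t)/2 - t*exp(-4*t) + exp(-4*t), -t^2*exp(-4*t)/2]
  [t^2*exp(-4*t) - t*exp(-4*t), t^2*exp(-4*t) + 3*t*exp(-4*t), t^2*exp(-4*t) + t*exp(-4*t) + exp(-4*t)]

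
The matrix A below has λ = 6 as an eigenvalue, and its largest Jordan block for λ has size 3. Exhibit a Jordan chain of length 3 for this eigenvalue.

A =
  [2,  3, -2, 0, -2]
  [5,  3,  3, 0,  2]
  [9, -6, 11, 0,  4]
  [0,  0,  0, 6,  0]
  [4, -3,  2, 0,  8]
A Jordan chain for λ = 6 of length 3:
v_1 = (5, 0, -5, 0, -5)ᵀ
v_2 = (-4, 5, 9, 0, 4)ᵀ
v_3 = (1, 0, 0, 0, 0)ᵀ

Let N = A − (6)·I. We want v_3 with N^3 v_3 = 0 but N^2 v_3 ≠ 0; then v_{j-1} := N · v_j for j = 3, …, 2.

Pick v_3 = (1, 0, 0, 0, 0)ᵀ.
Then v_2 = N · v_3 = (-4, 5, 9, 0, 4)ᵀ.
Then v_1 = N · v_2 = (5, 0, -5, 0, -5)ᵀ.

Sanity check: (A − (6)·I) v_1 = (0, 0, 0, 0, 0)ᵀ = 0. ✓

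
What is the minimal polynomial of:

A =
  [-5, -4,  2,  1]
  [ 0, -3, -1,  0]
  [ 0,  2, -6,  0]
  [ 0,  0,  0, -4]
x^2 + 9*x + 20

The characteristic polynomial is χ_A(x) = (x + 4)^2*(x + 5)^2, so the eigenvalues are known. The minimal polynomial is
  m_A(x) = Π_λ (x − λ)^{k_λ}
where k_λ is the size of the *largest* Jordan block for λ (equivalently, the smallest k with (A − λI)^k v = 0 for every generalised eigenvector v of λ).

  λ = -5: largest Jordan block has size 1, contributing (x + 5)
  λ = -4: largest Jordan block has size 1, contributing (x + 4)

So m_A(x) = (x + 4)*(x + 5) = x^2 + 9*x + 20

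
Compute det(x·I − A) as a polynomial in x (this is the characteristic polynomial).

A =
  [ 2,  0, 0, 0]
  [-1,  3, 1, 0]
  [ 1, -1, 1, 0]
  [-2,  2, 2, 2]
x^4 - 8*x^3 + 24*x^2 - 32*x + 16

Expanding det(x·I − A) (e.g. by cofactor expansion or by noting that A is similar to its Jordan form J, which has the same characteristic polynomial as A) gives
  χ_A(x) = x^4 - 8*x^3 + 24*x^2 - 32*x + 16
which factors as (x - 2)^4. The eigenvalues (with algebraic multiplicities) are λ = 2 with multiplicity 4.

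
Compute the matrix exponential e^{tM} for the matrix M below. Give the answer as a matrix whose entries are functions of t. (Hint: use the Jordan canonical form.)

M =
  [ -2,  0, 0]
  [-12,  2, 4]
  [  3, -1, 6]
e^{tM} =
  [exp(-2*t), 0, 0]
  [6*t*exp(4*t) - 3*exp(4*t) + 3*exp(-2*t), -2*t*exp(4*t) + exp(4*t), 4*t*exp(4*t)]
  [3*t*exp(4*t), -t*exp(4*t), 2*t*exp(4*t) + exp(4*t)]

Strategy: write M = P · J · P⁻¹ where J is a Jordan canonical form, so e^{tM} = P · e^{tJ} · P⁻¹, and e^{tJ} can be computed block-by-block.

M has Jordan form
J =
  [-2, 0, 0]
  [ 0, 4, 1]
  [ 0, 0, 4]
(up to reordering of blocks).

Per-block formulas:
  For a 1×1 block at λ = -2: exp(t · [-2]) = [e^(-2t)].
  For a 2×2 Jordan block J_2(4): exp(t · J_2(4)) = e^(4t)·(I + t·N), where N is the 2×2 nilpotent shift.

After assembling e^{tJ} and conjugating by P, we get:

e^{tM} =
  [exp(-2*t), 0, 0]
  [6*t*exp(4*t) - 3*exp(4*t) + 3*exp(-2*t), -2*t*exp(4*t) + exp(4*t), 4*t*exp(4*t)]
  [3*t*exp(4*t), -t*exp(4*t), 2*t*exp(4*t) + exp(4*t)]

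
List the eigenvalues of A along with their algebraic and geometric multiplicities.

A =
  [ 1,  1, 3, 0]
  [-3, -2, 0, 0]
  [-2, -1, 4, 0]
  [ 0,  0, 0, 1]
λ = 1: alg = 4, geom = 2

Step 1 — factor the characteristic polynomial to read off the algebraic multiplicities:
  χ_A(x) = (x - 1)^4

Step 2 — compute geometric multiplicities via the rank-nullity identity g(λ) = n − rank(A − λI):
  rank(A − (1)·I) = 2, so dim ker(A − (1)·I) = n − 2 = 2

Summary:
  λ = 1: algebraic multiplicity = 4, geometric multiplicity = 2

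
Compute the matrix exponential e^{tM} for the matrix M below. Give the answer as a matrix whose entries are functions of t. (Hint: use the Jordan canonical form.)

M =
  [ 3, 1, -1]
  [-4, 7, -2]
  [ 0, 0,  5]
e^{tM} =
  [-2*t*exp(5*t) + exp(5*t), t*exp(5*t), -t*exp(5*t)]
  [-4*t*exp(5*t), 2*t*exp(5*t) + exp(5*t), -2*t*exp(5*t)]
  [0, 0, exp(5*t)]

Strategy: write M = P · J · P⁻¹ where J is a Jordan canonical form, so e^{tM} = P · e^{tJ} · P⁻¹, and e^{tJ} can be computed block-by-block.

M has Jordan form
J =
  [5, 1, 0]
  [0, 5, 0]
  [0, 0, 5]
(up to reordering of blocks).

Per-block formulas:
  For a 2×2 Jordan block J_2(5): exp(t · J_2(5)) = e^(5t)·(I + t·N), where N is the 2×2 nilpotent shift.
  For a 1×1 block at λ = 5: exp(t · [5]) = [e^(5t)].

After assembling e^{tJ} and conjugating by P, we get:

e^{tM} =
  [-2*t*exp(5*t) + exp(5*t), t*exp(5*t), -t*exp(5*t)]
  [-4*t*exp(5*t), 2*t*exp(5*t) + exp(5*t), -2*t*exp(5*t)]
  [0, 0, exp(5*t)]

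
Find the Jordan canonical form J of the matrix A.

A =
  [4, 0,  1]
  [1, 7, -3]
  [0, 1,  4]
J_3(5)

The characteristic polynomial is
  det(x·I − A) = x^3 - 15*x^2 + 75*x - 125 = (x - 5)^3

Eigenvalues and multiplicities (the geometric multiplicity of λ is n − rank(A − λI), which equals the number of Jordan blocks for λ):
  λ = 5: algebraic multiplicity = 3, geometric multiplicity = 1

Determining the block sizes for each eigenvalue:
  λ = 5: one block (gm = 1), so the single block has size am = 3 → block sizes [3]

Assembling the blocks gives a Jordan form
J =
  [5, 1, 0]
  [0, 5, 1]
  [0, 0, 5]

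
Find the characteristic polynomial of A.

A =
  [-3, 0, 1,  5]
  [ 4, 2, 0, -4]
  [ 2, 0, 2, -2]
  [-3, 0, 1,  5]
x^4 - 6*x^3 + 12*x^2 - 8*x

Expanding det(x·I − A) (e.g. by cofactor expansion or by noting that A is similar to its Jordan form J, which has the same characteristic polynomial as A) gives
  χ_A(x) = x^4 - 6*x^3 + 12*x^2 - 8*x
which factors as x*(x - 2)^3. The eigenvalues (with algebraic multiplicities) are λ = 0 with multiplicity 1, λ = 2 with multiplicity 3.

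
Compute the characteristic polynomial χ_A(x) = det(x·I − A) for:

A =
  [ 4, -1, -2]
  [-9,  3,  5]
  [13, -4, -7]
x^3

Expanding det(x·I − A) (e.g. by cofactor expansion or by noting that A is similar to its Jordan form J, which has the same characteristic polynomial as A) gives
  χ_A(x) = x^3
which factors as x^3. The eigenvalues (with algebraic multiplicities) are λ = 0 with multiplicity 3.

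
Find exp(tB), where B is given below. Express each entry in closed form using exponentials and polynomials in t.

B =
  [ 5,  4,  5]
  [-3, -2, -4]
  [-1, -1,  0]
e^{tB} =
  [-t^2*exp(t)/2 + 4*t*exp(t) + exp(t), -t^2*exp(t)/2 + 4*t*exp(t), -t^2*exp(t)/2 + 5*t*exp(t)]
  [t^2*exp(t)/2 - 3*t*exp(t), t^2*exp(t)/2 - 3*t*exp(t) + exp(t), t^2*exp(t)/2 - 4*t*exp(t)]
  [-t*exp(t), -t*exp(t), -t*exp(t) + exp(t)]

Strategy: write B = P · J · P⁻¹ where J is a Jordan canonical form, so e^{tB} = P · e^{tJ} · P⁻¹, and e^{tJ} can be computed block-by-block.

B has Jordan form
J =
  [1, 1, 0]
  [0, 1, 1]
  [0, 0, 1]
(up to reordering of blocks).

Per-block formulas:
  For a 3×3 Jordan block J_3(1): exp(t · J_3(1)) = e^(1t)·(I + t·N + (t^2/2)·N^2), where N is the 3×3 nilpotent shift.

After assembling e^{tJ} and conjugating by P, we get:

e^{tB} =
  [-t^2*exp(t)/2 + 4*t*exp(t) + exp(t), -t^2*exp(t)/2 + 4*t*exp(t), -t^2*exp(t)/2 + 5*t*exp(t)]
  [t^2*exp(t)/2 - 3*t*exp(t), t^2*exp(t)/2 - 3*t*exp(t) + exp(t), t^2*exp(t)/2 - 4*t*exp(t)]
  [-t*exp(t), -t*exp(t), -t*exp(t) + exp(t)]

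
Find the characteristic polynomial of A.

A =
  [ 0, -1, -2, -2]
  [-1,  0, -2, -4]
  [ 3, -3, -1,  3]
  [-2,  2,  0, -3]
x^4 + 4*x^3 + 6*x^2 + 4*x + 1

Expanding det(x·I − A) (e.g. by cofactor expansion or by noting that A is similar to its Jordan form J, which has the same characteristic polynomial as A) gives
  χ_A(x) = x^4 + 4*x^3 + 6*x^2 + 4*x + 1
which factors as (x + 1)^4. The eigenvalues (with algebraic multiplicities) are λ = -1 with multiplicity 4.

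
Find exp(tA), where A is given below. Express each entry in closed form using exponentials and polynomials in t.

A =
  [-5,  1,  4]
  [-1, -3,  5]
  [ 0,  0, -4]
e^{tA} =
  [-t*exp(-4*t) + exp(-4*t), t*exp(-4*t), t^2*exp(-4*t)/2 + 4*t*exp(-4*t)]
  [-t*exp(-4*t), t*exp(-4*t) + exp(-4*t), t^2*exp(-4*t)/2 + 5*t*exp(-4*t)]
  [0, 0, exp(-4*t)]

Strategy: write A = P · J · P⁻¹ where J is a Jordan canonical form, so e^{tA} = P · e^{tJ} · P⁻¹, and e^{tJ} can be computed block-by-block.

A has Jordan form
J =
  [-4,  1,  0]
  [ 0, -4,  1]
  [ 0,  0, -4]
(up to reordering of blocks).

Per-block formulas:
  For a 3×3 Jordan block J_3(-4): exp(t · J_3(-4)) = e^(-4t)·(I + t·N + (t^2/2)·N^2), where N is the 3×3 nilpotent shift.

After assembling e^{tJ} and conjugating by P, we get:

e^{tA} =
  [-t*exp(-4*t) + exp(-4*t), t*exp(-4*t), t^2*exp(-4*t)/2 + 4*t*exp(-4*t)]
  [-t*exp(-4*t), t*exp(-4*t) + exp(-4*t), t^2*exp(-4*t)/2 + 5*t*exp(-4*t)]
  [0, 0, exp(-4*t)]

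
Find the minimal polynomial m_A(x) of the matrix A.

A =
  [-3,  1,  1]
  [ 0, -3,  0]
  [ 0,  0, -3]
x^2 + 6*x + 9

The characteristic polynomial is χ_A(x) = (x + 3)^3, so the eigenvalues are known. The minimal polynomial is
  m_A(x) = Π_λ (x − λ)^{k_λ}
where k_λ is the size of the *largest* Jordan block for λ (equivalently, the smallest k with (A − λI)^k v = 0 for every generalised eigenvector v of λ).

  λ = -3: largest Jordan block has size 2, contributing (x + 3)^2

So m_A(x) = (x + 3)^2 = x^2 + 6*x + 9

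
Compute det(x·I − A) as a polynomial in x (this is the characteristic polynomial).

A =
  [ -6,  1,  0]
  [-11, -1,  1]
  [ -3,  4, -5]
x^3 + 12*x^2 + 48*x + 64

Expanding det(x·I − A) (e.g. by cofactor expansion or by noting that A is similar to its Jordan form J, which has the same characteristic polynomial as A) gives
  χ_A(x) = x^3 + 12*x^2 + 48*x + 64
which factors as (x + 4)^3. The eigenvalues (with algebraic multiplicities) are λ = -4 with multiplicity 3.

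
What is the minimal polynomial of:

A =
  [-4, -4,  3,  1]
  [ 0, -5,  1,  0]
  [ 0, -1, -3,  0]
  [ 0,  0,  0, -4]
x^3 + 12*x^2 + 48*x + 64

The characteristic polynomial is χ_A(x) = (x + 4)^4, so the eigenvalues are known. The minimal polynomial is
  m_A(x) = Π_λ (x − λ)^{k_λ}
where k_λ is the size of the *largest* Jordan block for λ (equivalently, the smallest k with (A − λI)^k v = 0 for every generalised eigenvector v of λ).

  λ = -4: largest Jordan block has size 3, contributing (x + 4)^3

So m_A(x) = (x + 4)^3 = x^3 + 12*x^2 + 48*x + 64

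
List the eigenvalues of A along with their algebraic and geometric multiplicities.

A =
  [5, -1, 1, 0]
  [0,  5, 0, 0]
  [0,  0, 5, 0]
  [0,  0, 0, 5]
λ = 5: alg = 4, geom = 3

Step 1 — factor the characteristic polynomial to read off the algebraic multiplicities:
  χ_A(x) = (x - 5)^4

Step 2 — compute geometric multiplicities via the rank-nullity identity g(λ) = n − rank(A − λI):
  rank(A − (5)·I) = 1, so dim ker(A − (5)·I) = n − 1 = 3

Summary:
  λ = 5: algebraic multiplicity = 4, geometric multiplicity = 3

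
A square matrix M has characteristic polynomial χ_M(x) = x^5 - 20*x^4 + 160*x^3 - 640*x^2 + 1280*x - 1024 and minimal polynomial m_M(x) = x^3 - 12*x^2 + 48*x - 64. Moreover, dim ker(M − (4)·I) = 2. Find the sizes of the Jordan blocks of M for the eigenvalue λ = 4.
Block sizes for λ = 4: [3, 2]

Step 1 — from the characteristic polynomial, algebraic multiplicity of λ = 4 is 5. From dim ker(M − (4)·I) = 2, there are exactly 2 Jordan blocks for λ = 4.
Step 2 — from the minimal polynomial, the factor (x − 4)^3 tells us the largest block for λ = 4 has size 3.
Step 3 — with total size 5, 2 blocks, and largest block 3, the block sizes (in nonincreasing order) are [3, 2].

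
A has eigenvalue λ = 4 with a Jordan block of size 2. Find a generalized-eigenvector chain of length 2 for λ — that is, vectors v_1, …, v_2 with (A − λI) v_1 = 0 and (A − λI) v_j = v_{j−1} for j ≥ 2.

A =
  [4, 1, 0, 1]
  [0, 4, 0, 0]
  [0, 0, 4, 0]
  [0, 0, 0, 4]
A Jordan chain for λ = 4 of length 2:
v_1 = (1, 0, 0, 0)ᵀ
v_2 = (0, 1, 0, 0)ᵀ

Let N = A − (4)·I. We want v_2 with N^2 v_2 = 0 but N^1 v_2 ≠ 0; then v_{j-1} := N · v_j for j = 2, …, 2.

Pick v_2 = (0, 1, 0, 0)ᵀ.
Then v_1 = N · v_2 = (1, 0, 0, 0)ᵀ.

Sanity check: (A − (4)·I) v_1 = (0, 0, 0, 0)ᵀ = 0. ✓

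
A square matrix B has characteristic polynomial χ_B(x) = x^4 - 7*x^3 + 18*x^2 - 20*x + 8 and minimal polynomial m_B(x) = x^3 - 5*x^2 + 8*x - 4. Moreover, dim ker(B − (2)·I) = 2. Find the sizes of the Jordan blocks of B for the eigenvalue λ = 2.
Block sizes for λ = 2: [2, 1]

Step 1 — from the characteristic polynomial, algebraic multiplicity of λ = 2 is 3. From dim ker(B − (2)·I) = 2, there are exactly 2 Jordan blocks for λ = 2.
Step 2 — from the minimal polynomial, the factor (x − 2)^2 tells us the largest block for λ = 2 has size 2.
Step 3 — with total size 3, 2 blocks, and largest block 2, the block sizes (in nonincreasing order) are [2, 1].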